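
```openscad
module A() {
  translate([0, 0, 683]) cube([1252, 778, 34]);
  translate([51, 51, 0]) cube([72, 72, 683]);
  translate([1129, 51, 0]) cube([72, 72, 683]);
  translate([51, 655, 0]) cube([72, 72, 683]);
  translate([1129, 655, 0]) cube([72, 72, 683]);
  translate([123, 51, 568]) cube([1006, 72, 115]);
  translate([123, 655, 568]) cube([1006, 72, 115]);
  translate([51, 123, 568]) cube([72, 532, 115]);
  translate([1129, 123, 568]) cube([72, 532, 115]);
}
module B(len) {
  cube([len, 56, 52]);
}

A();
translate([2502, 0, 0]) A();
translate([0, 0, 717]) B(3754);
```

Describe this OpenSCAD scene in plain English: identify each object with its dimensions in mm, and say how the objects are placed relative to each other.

A is a rectangular dining table. The top is 1252×778×34 mm with its upper surface at z = 717 mm. It stands on four 72×72 mm square legs, each inset 51 mm from the nearest pair of top edges, running from the floor to the underside of the top. Four apron rails, 72 mm thick and 115 mm tall, run between adjacent legs with their top edges flush with the underside of the top and their outer faces flush with the legs' outer faces.

B is a rectangular beam 3754 mm long (x), 56 mm deep (y), 52 mm thick (z).

The beam spans the tops of two tables placed 1250 mm apart, resting at z = 717 mm.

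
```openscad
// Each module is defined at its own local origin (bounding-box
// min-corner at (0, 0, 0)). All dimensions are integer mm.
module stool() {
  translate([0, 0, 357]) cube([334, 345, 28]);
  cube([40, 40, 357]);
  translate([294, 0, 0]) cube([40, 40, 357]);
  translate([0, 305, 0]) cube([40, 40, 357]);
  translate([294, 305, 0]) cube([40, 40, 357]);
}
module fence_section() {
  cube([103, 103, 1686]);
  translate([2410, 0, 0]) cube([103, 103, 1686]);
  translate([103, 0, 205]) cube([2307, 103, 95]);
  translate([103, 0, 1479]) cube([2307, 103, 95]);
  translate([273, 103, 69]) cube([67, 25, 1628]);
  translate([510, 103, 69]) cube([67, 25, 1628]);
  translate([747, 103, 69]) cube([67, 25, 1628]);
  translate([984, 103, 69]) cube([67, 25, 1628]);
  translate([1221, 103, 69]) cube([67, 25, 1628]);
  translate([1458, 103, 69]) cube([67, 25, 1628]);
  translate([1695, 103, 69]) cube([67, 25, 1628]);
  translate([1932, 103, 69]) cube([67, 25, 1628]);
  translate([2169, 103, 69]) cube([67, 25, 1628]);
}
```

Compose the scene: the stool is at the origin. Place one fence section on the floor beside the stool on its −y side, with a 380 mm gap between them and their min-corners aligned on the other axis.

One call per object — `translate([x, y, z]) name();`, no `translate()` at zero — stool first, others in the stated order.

stool();
translate([0, -508, 0]) fence_section();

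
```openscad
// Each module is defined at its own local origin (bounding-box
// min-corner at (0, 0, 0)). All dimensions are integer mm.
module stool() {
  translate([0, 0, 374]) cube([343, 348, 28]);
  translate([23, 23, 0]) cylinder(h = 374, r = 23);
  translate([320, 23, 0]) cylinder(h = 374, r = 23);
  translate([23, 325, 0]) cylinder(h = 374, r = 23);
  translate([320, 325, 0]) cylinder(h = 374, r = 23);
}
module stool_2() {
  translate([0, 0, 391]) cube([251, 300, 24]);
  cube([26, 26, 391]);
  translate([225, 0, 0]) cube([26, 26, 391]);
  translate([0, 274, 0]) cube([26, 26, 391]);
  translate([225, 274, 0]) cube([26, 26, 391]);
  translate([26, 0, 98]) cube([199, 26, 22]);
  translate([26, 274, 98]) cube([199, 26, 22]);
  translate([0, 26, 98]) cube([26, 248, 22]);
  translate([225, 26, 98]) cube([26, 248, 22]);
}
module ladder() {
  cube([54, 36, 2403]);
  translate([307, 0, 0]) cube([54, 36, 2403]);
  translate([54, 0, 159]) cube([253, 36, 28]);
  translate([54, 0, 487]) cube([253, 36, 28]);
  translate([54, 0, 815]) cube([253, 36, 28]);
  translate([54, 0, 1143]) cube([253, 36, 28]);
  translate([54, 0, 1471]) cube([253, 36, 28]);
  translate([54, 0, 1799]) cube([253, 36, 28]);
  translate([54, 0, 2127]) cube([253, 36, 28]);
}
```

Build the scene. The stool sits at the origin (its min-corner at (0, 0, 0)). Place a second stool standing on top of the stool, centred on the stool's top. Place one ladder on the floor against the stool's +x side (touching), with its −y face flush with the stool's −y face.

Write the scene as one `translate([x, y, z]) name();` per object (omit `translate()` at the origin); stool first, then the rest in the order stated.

stool();
translate([46, 24, 402]) stool_2();
translate([343, 0, 0]) ladder();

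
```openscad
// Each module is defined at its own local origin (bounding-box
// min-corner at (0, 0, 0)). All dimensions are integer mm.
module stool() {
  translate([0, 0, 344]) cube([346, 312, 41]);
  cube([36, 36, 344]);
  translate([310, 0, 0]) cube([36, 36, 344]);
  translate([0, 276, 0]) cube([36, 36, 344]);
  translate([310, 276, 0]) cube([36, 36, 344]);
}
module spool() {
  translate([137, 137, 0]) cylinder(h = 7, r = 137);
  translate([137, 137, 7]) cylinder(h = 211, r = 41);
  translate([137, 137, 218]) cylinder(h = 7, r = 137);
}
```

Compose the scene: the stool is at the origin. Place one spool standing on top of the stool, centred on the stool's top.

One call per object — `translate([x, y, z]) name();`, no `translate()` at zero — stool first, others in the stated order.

stool();
translate([36, 19, 385]) spool();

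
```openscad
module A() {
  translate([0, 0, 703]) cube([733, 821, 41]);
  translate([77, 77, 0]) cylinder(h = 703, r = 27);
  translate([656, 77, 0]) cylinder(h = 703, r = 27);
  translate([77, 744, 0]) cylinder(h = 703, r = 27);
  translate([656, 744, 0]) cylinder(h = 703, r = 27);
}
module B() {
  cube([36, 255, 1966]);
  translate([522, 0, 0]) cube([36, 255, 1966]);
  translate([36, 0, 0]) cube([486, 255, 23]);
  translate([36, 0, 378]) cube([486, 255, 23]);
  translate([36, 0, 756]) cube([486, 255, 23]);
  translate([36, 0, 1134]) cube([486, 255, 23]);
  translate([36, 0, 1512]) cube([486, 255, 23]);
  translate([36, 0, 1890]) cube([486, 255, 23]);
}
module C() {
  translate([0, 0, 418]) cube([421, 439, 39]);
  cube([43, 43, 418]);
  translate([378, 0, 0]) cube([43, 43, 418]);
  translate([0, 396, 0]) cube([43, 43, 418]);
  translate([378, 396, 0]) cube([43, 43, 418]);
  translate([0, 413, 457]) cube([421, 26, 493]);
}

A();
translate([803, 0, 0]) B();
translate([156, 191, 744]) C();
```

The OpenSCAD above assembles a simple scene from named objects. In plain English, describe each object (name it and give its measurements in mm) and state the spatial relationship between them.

A is a table with a 733×821 mm rectangular top, 41 mm thick, top surface at z = 744 mm, supported by four round legs of 54 mm diameter, each leg's bounding box inset 50 mm from the nearest pair of top edges, running from the floor.

B is an open bookshelf. Two side panels, each 36 mm thick, 255 mm deep and 1966 mm tall, stand 558 mm apart (outside-to-outside). Between them sit 6 shelves, each 23 mm thick and 255 mm deep, spanning the full gap between the sides. The bottom shelf rests on the floor (its underside at z = 0) and the clear gap between one shelf's top and the next shelf's underside is 355 mm.

C is a chair. The seat is a 421×439×39 mm slab with its top at z = 457 mm, on four 43×43 mm corner legs (flush with the seat edges, standing on z = 0). A flat backrest 26 mm thick, 493 mm tall, spans the full seat width and rises from the seat top along its +y edge, rear face flush with the rear of the seat.

The bookshelf is on the floor beside the table on its +x side. The chair is on top of the table, centred.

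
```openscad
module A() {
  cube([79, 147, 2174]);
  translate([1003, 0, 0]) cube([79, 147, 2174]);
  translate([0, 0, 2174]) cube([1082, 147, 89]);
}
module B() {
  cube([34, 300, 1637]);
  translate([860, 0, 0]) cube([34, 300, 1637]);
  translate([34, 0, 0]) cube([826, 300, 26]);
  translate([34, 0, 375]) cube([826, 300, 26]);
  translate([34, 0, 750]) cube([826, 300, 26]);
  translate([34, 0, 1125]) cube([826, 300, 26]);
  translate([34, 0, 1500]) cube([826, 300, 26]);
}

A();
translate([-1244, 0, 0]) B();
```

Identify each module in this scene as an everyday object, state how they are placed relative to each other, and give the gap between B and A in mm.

A is a door frame. B is a bookshelf. The bookshelf is on the floor beside the door frame on its −x side. The gap between the bookshelf and the door frame is 350 mm.

The bookshelf's nearest face is 350 mm from the door frame's −x face.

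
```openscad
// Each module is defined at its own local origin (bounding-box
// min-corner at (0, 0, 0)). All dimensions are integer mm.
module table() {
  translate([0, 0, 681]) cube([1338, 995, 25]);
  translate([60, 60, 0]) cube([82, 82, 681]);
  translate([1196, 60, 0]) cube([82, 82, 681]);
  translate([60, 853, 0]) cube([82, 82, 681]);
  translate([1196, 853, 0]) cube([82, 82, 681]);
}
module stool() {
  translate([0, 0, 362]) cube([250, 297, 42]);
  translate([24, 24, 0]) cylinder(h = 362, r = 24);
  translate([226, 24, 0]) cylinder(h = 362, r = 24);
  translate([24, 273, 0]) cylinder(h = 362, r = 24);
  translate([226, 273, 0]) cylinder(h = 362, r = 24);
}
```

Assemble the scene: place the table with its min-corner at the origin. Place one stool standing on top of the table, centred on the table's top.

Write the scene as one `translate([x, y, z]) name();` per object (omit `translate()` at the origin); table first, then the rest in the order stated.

table();
translate([544, 349, 706]) stool();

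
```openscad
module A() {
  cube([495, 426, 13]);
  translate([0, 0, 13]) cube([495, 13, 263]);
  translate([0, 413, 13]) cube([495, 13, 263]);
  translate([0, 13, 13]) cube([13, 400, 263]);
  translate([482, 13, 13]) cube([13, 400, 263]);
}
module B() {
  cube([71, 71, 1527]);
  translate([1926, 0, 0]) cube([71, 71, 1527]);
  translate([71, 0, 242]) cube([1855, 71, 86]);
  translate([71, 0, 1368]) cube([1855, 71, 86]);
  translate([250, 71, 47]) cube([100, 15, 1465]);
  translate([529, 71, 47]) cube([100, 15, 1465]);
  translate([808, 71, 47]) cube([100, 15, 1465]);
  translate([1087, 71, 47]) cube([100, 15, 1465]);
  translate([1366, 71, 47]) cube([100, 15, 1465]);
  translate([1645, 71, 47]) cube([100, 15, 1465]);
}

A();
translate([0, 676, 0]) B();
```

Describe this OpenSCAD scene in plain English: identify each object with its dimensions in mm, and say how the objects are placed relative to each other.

A is an open-topped rectangular box: outside dimensions 495×426×276 mm, with a uniform wall and base thickness of 13 mm. The base is a full 495×426 slab on the floor; four walls sit on top of the base. The front and back walls (the −y and +y sides) span the full width; the two side walls fit between them.

B is a fence section. Two 71×71 mm posts, 1527 mm tall, stand on the floor with a clear span of 1855 mm between their inner faces. Two horizontal rails of 71×86 mm section span the gap between the posts with their undersides at z = 242 mm and z = 1368 mm, flush with the posts' −y face. 6 pickets, each 100 mm wide, 15 mm thick and 1465 mm tall, are fixed to the +y face of the rails with their bottoms at z = 47 mm, evenly spaced across the span with equal gaps (rounded down to the nearest mm) at the −x end and between each pair — any rounding remainder accumulates at the +x end.

The fence section is on the floor beside the open box on its +y side.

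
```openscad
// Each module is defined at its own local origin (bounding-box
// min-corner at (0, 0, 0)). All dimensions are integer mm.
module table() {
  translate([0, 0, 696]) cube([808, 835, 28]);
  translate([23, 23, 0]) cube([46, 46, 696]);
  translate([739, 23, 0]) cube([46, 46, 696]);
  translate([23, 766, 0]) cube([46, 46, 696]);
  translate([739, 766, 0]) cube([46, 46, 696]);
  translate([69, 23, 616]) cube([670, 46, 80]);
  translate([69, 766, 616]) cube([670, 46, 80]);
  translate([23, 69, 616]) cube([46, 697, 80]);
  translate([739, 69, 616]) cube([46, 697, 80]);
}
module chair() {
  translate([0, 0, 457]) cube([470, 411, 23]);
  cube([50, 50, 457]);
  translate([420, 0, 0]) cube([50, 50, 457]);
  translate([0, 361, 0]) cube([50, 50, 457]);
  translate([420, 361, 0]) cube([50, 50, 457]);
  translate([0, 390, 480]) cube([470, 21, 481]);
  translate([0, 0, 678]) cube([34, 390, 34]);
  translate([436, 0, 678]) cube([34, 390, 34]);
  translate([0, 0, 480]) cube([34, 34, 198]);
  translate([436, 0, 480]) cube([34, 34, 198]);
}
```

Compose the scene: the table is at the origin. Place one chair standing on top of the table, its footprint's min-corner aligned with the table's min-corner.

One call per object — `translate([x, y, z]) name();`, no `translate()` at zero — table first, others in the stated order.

table();
translate([0, 0, 724]) chair();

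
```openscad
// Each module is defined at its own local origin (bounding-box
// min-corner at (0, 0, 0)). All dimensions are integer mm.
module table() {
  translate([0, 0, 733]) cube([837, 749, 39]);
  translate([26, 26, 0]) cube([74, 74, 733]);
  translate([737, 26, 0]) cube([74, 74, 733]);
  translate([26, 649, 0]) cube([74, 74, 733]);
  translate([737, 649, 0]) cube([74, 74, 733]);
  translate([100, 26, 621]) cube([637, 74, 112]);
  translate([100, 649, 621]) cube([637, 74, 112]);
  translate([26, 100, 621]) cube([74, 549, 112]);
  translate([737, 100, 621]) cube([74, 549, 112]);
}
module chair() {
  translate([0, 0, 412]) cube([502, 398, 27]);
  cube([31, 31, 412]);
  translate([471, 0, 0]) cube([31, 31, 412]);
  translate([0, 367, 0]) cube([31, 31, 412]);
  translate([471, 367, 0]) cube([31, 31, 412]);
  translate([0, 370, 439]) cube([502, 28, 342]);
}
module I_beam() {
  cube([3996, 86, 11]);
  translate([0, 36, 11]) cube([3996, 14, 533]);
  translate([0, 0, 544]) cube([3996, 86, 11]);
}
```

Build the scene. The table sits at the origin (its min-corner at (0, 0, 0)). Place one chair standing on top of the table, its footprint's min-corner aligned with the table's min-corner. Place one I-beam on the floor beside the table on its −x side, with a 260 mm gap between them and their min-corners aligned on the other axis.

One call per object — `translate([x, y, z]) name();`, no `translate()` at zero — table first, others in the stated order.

table();
translate([0, 0, 772]) chair();
translate([-4256, 0, 0]) I_beam();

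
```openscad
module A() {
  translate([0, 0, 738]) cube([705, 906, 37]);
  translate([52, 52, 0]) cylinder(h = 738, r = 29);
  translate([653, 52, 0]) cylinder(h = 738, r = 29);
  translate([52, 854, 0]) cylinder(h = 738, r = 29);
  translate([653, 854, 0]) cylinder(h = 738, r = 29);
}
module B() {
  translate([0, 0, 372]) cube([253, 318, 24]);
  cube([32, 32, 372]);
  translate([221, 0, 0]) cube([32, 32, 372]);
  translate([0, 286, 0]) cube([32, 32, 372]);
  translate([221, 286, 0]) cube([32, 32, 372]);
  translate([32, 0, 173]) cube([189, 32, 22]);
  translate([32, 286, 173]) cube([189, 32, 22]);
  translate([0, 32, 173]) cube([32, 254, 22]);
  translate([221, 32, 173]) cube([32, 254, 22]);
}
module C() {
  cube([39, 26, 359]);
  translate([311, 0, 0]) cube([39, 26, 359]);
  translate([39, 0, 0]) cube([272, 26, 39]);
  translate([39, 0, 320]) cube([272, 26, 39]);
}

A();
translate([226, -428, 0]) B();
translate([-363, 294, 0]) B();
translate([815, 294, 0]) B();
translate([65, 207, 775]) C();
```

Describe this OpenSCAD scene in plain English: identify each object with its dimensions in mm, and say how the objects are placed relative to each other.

A is a table with a 705×906 mm rectangular top, 37 mm thick, top surface at z = 775 mm, supported by four round legs of 58 mm diameter, each leg's bounding box inset 23 mm from the nearest pair of top edges, running from the floor.

B is a four-legged stool. The seat is a 253×318×24 mm slab whose top surface is at z = 396 mm; four square legs, each 32×32 mm in cross-section, run from the floor (z = 0) to the underside of the seat, each flush with a corner of the seat. Four stretchers, 32 mm wide and 22 mm tall, connect adjacent legs with their undersides at z = 173 mm, each running between the inner faces of the legs it joins and aligned with the legs' outer faces on the other axis.

C is a picture frame with a 272×281 mm rectangular opening (x by z) and a uniform 39 mm border on every side. Frame depth is 26 mm along y. It is built from two vertical stiles running the full outside height and two horizontal rails spanning the gap between the stiles.

Three stools sit around the table at the −y, −x, +x sides. The picture frame is on top of the table.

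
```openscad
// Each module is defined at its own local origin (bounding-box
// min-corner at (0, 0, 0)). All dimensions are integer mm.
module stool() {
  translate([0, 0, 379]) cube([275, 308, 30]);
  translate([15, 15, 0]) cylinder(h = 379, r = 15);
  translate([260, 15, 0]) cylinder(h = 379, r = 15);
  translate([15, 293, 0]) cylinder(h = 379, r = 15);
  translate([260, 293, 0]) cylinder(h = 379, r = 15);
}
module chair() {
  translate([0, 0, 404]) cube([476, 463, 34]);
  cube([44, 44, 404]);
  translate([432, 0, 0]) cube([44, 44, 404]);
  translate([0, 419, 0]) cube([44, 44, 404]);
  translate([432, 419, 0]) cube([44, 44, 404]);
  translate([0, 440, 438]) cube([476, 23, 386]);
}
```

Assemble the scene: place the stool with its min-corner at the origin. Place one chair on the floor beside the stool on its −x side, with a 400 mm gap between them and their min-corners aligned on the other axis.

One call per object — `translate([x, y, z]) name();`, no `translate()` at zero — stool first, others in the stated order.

stool();
translate([-876, 0, 0]) chair();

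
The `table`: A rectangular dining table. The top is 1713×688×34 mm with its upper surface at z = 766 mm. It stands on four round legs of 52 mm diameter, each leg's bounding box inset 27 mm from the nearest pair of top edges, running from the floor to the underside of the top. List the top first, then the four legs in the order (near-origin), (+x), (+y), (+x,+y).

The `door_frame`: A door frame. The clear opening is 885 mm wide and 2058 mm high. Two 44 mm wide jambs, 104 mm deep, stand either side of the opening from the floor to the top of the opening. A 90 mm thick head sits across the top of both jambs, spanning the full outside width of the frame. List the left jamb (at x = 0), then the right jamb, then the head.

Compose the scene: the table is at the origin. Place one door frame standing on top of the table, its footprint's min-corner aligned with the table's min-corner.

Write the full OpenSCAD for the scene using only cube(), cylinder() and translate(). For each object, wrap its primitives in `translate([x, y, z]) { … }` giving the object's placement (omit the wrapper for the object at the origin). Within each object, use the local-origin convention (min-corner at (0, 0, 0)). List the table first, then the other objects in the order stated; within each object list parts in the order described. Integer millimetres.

translate([0, 0, 732]) cube([1713, 688, 34]);
translate([53, 53, 0]) cylinder(h = 732, r = 26);
translate([1660, 53, 0]) cylinder(h = 732, r = 26);
translate([53, 635, 0]) cylinder(h = 732, r = 26);
translate([1660, 635, 0]) cylinder(h = 732, r = 26);
translate([0, 0, 766]) {
  cube([44, 104, 2058]);
  translate([929, 0, 0]) cube([44, 104, 2058]);
  translate([0, 0, 2058]) cube([973, 104, 90]);
}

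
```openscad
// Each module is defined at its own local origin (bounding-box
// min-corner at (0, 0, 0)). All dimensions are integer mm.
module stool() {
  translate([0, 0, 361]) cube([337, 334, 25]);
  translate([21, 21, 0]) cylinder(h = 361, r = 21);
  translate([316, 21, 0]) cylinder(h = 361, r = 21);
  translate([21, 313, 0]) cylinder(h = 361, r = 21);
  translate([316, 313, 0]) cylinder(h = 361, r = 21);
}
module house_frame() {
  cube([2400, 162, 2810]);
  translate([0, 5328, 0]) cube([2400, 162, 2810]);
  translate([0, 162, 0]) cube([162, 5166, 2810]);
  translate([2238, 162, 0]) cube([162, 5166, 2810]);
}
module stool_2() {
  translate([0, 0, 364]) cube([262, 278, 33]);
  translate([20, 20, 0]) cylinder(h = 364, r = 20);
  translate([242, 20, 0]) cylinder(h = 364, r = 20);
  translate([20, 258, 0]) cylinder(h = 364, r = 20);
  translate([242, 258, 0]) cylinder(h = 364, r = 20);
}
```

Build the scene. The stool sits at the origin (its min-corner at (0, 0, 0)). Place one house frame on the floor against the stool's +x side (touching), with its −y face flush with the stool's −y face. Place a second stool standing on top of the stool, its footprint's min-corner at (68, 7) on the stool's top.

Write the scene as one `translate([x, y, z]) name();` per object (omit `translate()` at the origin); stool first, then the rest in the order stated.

stool();
translate([337, 0, 0]) house_frame();
translate([68, 7, 386]) stool_2();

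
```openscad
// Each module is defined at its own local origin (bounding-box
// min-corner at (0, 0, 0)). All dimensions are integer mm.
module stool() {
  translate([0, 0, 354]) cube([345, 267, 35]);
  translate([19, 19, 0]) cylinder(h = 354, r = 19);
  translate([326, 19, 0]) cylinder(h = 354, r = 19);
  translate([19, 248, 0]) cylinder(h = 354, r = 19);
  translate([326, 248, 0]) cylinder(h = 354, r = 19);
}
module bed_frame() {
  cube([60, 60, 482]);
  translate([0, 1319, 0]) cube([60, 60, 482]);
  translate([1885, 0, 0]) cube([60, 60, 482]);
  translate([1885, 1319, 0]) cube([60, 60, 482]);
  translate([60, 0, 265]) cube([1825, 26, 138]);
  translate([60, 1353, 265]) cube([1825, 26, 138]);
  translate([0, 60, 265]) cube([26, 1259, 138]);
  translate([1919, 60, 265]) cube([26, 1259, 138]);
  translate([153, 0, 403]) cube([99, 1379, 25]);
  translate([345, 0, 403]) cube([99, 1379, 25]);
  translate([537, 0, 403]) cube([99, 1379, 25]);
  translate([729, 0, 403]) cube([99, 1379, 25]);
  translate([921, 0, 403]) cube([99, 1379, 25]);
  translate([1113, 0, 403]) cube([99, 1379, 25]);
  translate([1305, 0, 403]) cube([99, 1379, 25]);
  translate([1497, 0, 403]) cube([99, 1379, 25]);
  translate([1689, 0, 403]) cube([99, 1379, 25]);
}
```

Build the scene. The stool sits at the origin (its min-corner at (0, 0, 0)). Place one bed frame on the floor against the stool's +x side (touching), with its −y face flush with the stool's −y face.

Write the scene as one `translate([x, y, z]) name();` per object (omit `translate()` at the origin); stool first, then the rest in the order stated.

stool();
translate([345, 0, 0]) bed_frame();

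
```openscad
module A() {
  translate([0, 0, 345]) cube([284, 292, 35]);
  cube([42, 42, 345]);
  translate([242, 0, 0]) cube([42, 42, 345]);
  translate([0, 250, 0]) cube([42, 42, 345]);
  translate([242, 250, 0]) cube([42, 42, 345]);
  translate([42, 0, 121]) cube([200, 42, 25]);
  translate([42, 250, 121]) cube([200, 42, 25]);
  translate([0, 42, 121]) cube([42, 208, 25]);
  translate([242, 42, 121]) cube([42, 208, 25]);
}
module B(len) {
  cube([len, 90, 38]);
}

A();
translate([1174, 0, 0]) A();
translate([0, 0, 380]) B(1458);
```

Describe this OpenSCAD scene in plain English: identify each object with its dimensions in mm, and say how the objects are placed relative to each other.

A is a simple wooden stool: a rectangular seat 284 mm (x) by 292 mm (y), 35 mm thick, top face at z = 380 mm, on four square legs, each 42×42 mm in cross-section. The legs rest on z = 0, each flush with a corner of the seat. Four stretchers, 42 mm wide and 25 mm tall, connect adjacent legs with their undersides at z = 121 mm, each running between the inner faces of the legs it joins and aligned with the legs' outer faces on the other axis.

B is a rectangular beam 1458 mm long (x), 90 mm deep (y), 38 mm thick (z).

The beam spans the tops of two stools placed 890 mm apart, resting at z = 380 mm.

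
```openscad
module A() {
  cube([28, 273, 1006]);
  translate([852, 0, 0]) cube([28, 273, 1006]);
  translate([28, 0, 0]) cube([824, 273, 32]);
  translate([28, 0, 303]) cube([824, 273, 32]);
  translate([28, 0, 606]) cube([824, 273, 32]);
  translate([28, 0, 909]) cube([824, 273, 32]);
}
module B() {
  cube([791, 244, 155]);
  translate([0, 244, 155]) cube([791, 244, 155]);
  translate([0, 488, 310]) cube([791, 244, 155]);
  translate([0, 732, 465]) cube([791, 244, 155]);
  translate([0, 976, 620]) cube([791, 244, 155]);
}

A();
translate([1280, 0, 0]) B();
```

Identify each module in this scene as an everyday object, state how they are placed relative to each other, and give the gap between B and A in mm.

The staircase's nearest face is 400 mm from the bookshelf's +x face.

A is a bookshelf. B is a staircase. The staircase is on the floor beside the bookshelf on its +x side. The gap between the staircase and the bookshelf is 400 mm.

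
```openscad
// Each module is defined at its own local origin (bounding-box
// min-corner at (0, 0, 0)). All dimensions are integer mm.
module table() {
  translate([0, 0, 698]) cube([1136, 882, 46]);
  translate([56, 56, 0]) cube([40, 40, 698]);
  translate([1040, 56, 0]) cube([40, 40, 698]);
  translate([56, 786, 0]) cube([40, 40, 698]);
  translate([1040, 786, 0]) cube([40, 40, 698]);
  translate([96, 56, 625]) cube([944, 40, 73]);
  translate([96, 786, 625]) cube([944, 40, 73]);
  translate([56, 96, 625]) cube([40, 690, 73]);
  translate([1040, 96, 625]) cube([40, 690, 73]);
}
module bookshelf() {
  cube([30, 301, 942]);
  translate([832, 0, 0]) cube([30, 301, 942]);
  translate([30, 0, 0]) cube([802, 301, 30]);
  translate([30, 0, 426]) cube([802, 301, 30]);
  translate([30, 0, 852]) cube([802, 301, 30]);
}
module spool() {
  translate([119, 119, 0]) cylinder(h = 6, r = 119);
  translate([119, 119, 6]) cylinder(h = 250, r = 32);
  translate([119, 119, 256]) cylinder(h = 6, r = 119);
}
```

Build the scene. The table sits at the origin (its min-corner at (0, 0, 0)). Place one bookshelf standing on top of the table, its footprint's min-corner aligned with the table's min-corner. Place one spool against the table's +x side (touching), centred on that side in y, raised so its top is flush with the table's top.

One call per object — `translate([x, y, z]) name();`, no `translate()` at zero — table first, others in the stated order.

table();
translate([0, 0, 744]) bookshelf();
translate([1136, 322, 482]) spool();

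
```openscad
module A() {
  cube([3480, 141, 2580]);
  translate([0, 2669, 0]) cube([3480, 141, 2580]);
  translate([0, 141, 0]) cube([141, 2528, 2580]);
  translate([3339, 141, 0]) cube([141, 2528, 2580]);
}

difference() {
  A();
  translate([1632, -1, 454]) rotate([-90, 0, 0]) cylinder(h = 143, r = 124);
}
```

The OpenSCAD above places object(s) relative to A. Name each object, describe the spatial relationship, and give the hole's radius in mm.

A is a house frame. The house frame has a circular hole through its front wall. The hole's radius is 124 mm.

The subtracted cylinder has r = 124 mm.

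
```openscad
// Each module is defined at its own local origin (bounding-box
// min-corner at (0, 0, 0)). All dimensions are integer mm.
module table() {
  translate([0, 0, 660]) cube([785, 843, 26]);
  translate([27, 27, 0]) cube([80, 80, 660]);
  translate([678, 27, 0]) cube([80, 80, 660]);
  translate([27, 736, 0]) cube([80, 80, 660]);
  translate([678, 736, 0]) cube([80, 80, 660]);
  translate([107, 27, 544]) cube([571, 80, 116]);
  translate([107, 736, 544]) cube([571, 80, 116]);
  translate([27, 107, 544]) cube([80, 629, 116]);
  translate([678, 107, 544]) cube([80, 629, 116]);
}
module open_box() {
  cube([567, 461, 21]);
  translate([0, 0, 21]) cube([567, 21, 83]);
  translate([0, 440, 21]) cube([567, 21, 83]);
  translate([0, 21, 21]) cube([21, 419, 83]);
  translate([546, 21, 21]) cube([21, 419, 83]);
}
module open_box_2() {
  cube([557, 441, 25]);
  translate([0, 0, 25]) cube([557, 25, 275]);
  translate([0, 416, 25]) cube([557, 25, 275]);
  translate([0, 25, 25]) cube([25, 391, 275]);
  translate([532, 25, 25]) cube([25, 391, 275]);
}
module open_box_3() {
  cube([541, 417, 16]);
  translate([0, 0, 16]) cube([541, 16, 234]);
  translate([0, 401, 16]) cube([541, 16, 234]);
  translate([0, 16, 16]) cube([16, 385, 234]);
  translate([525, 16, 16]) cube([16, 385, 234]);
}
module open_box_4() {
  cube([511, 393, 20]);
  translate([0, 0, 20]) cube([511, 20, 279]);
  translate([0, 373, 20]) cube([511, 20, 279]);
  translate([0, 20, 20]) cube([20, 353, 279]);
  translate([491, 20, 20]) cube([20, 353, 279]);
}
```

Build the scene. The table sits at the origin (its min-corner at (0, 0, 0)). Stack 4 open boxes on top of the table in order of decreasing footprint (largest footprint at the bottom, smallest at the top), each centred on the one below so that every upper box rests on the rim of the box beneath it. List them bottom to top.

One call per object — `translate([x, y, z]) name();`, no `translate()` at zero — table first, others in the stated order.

table();
translate([109, 191, 686]) open_box();
translate([114, 201, 790]) open_box_2();
translate([122, 213, 1090]) open_box_3();
translate([137, 225, 1340]) open_box_4();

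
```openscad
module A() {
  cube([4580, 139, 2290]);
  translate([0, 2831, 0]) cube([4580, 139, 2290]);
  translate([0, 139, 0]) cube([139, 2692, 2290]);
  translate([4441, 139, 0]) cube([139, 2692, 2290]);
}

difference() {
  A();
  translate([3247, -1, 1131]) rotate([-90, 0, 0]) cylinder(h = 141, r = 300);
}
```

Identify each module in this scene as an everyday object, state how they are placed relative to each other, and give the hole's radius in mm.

A is a house frame. The house frame has a circular hole through its front wall. The hole's radius is 300 mm.

The subtracted cylinder has r = 300 mm.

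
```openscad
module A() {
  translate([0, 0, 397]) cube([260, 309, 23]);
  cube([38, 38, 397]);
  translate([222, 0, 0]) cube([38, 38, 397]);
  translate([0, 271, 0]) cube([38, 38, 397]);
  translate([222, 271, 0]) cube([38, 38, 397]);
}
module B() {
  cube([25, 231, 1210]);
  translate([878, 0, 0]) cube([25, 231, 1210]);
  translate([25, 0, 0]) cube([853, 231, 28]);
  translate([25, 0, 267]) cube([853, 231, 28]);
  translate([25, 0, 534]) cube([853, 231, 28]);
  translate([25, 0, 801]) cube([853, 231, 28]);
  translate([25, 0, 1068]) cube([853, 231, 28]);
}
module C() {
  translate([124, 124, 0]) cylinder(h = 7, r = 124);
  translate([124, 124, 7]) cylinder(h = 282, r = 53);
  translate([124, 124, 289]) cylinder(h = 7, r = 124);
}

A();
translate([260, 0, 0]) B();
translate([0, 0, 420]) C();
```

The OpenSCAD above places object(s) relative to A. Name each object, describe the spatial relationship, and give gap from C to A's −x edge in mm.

The spool's min-x is at 0; the stool's min-x is 0; gap = 0 mm.

A is a stool. B is a bookshelf. C is a spool. The bookshelf is against the stool's +x side, with their −y faces flush. The spool is on top of the stool. The gap from the spool to the stool's −x edge is 0 mm.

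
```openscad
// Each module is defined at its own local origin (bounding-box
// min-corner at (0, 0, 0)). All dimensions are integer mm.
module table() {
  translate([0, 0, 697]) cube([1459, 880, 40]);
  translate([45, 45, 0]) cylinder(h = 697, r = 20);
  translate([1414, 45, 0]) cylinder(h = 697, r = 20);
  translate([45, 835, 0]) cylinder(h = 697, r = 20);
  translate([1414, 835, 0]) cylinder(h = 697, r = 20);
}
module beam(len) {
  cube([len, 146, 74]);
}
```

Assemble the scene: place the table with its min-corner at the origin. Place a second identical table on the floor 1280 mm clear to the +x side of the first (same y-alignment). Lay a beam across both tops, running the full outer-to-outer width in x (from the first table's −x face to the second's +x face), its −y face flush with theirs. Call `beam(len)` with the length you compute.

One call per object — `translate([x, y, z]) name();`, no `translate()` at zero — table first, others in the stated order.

table();
translate([2739, 0, 0]) table();
translate([0, 0, 737]) beam(4198);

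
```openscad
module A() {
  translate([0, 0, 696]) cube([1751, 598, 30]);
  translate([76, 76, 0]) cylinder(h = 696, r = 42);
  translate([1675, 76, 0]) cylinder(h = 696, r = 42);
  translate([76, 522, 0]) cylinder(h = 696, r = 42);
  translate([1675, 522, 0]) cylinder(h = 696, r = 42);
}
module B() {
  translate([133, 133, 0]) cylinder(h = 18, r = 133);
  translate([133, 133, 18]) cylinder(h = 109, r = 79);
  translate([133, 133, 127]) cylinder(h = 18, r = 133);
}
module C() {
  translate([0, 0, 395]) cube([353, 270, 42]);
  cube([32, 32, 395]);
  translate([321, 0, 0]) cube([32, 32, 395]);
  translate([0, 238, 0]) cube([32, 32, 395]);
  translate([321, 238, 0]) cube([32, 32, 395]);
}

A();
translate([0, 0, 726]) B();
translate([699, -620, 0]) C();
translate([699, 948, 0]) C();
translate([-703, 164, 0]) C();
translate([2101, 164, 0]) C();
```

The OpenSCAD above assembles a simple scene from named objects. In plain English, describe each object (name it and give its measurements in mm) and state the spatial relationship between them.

A is a table: top 1751 mm (x) × 598 mm (y), 30 mm thick, upper face at z = 726 mm, on four round legs of 84 mm diameter, each leg's bounding box inset 34 mm from the nearest pair of top edges, running from z = 0 to the bottom of the top.

B is a spool: two coaxial disc flanges of radius 133 mm and thickness 18 mm, joined by a core cylinder of radius 79 mm and height 109 mm. The lower flange rests on z = 0 and the three cylinders share a vertical axis.

C is a four-legged stool. The seat is 353×270 mm, 42 mm thick, top at z = 437 mm. It stands on four square legs, each 32×32 mm in cross-section, from z = 0 to the seat underside, each flush with a corner of the seat.

The spool is on top of the table. Four stools sit around the table at the −y, +y, −x, +x sides.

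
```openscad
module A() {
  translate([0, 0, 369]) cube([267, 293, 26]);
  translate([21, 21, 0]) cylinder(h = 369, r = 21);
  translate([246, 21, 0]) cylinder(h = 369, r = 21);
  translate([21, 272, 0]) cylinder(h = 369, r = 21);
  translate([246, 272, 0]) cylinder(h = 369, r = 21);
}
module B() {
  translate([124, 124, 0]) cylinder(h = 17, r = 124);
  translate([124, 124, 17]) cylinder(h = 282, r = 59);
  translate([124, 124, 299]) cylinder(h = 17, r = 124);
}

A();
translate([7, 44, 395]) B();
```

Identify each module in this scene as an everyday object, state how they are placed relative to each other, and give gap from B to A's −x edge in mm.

A is a stool. B is a spool. The spool is on top of the stool. The gap from the spool to the stool's −x edge is 7 mm.

The spool's min-x is at 7; the stool's min-x is 0; gap = 7 mm.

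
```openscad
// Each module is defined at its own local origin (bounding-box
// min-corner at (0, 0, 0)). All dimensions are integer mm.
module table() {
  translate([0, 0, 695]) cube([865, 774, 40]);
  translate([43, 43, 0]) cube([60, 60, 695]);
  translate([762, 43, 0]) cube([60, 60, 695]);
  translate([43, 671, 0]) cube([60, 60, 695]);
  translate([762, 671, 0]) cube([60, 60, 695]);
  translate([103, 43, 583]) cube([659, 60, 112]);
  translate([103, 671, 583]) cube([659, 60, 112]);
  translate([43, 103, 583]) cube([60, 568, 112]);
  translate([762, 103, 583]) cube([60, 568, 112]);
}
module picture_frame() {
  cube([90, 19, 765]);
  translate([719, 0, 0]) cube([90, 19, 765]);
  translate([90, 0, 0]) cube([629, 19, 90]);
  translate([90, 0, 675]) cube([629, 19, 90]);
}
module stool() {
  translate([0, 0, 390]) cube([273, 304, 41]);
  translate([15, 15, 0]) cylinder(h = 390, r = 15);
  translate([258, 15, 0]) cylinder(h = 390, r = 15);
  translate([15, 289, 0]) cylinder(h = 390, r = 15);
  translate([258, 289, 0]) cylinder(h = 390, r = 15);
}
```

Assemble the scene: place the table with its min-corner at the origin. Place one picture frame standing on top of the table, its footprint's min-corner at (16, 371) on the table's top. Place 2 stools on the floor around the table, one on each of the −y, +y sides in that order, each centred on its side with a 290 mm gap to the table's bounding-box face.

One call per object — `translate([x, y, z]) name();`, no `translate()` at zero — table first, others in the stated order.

table();
translate([16, 371, 735]) picture_frame();
translate([296, -594, 0]) stool();
translate([296, 1064, 0]) stool();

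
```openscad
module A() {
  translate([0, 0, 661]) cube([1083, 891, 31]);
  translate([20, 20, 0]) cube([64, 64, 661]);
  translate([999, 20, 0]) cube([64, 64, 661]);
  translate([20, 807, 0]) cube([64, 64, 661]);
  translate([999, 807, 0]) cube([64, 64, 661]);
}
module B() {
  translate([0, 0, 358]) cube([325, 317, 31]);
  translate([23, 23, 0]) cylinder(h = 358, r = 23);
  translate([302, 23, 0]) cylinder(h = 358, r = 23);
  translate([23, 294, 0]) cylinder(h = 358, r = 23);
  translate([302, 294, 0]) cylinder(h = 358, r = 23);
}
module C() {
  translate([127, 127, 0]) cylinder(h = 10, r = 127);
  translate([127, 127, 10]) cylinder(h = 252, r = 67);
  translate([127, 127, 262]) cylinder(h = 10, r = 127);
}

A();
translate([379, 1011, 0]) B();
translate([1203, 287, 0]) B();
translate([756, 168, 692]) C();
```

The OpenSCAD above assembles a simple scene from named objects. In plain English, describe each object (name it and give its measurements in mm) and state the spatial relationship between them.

A is a table with a 1083×891 mm rectangular top, 31 mm thick, top surface at z = 692 mm, supported by four 64×64 mm square legs, each inset 20 mm from the nearest pair of top edges, running from the floor.

B is a simple wooden stool: a rectangular seat 325 mm (x) by 317 mm (y), 31 mm thick, top face at z = 389 mm, on four round legs, each 46 mm in diameter. The legs rest on z = 0, each leg's axis is inset half a diameter from the nearest pair of seat edges (so the leg's bounding box is flush with the corner).

C is a spool: two coaxial disc flanges of radius 127 mm and thickness 10 mm, joined by a core cylinder of radius 67 mm and height 252 mm. The lower flange rests on z = 0 and the three cylinders share a vertical axis.

Two stools sit around the table at the +y, +x sides. The spool is on top of the table.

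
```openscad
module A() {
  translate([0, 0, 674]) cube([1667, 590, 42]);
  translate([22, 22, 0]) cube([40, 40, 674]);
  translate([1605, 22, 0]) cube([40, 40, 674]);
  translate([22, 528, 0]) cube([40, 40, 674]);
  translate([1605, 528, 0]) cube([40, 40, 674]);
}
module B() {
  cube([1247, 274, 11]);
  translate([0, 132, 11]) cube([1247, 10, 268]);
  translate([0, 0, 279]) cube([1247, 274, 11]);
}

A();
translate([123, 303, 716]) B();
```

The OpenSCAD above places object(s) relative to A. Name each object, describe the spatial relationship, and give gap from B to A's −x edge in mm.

A is a table. B is an I-beam. The I-beam is on top of the table. The gap from the I-beam to the table's −x edge is 123 mm.

The I-beam's min-x is at 123; the table's min-x is 0; gap = 123 mm.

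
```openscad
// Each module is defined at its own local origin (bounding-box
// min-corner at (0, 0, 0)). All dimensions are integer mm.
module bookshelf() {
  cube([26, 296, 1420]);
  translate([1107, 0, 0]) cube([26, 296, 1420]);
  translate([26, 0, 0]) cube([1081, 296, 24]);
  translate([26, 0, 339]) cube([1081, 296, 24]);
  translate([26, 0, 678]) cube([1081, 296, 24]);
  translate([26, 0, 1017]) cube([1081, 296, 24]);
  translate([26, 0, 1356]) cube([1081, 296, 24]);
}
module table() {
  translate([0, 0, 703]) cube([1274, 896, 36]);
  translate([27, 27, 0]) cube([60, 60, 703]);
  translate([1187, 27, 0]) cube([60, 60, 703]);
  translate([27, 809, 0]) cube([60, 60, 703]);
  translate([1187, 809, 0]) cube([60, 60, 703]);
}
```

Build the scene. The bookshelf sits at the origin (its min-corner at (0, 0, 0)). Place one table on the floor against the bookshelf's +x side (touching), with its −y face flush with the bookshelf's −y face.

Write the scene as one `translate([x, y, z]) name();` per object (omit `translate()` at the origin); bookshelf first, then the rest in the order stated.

bookshelf();
translate([1133, 0, 0]) table();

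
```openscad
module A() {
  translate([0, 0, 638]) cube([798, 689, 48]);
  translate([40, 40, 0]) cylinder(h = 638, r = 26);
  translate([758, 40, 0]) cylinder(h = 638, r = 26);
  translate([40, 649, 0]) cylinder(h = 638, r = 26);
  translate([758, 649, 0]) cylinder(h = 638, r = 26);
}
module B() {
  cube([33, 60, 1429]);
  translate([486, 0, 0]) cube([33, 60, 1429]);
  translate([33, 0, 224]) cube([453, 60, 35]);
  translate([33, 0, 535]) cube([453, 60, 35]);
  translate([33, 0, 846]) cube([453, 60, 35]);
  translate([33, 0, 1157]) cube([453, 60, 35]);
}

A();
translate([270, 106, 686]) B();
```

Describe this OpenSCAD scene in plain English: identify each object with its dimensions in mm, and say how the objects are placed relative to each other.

A is a table: top 798 mm (x) × 689 mm (y), 48 mm thick, upper face at z = 686 mm, on four round legs of 52 mm diameter, each leg's bounding box inset 14 mm from the nearest pair of top edges, running from z = 0 to the bottom of the top.

B is a straight ladder. Two 33×60 mm vertical rails, 1429 mm tall, stand 519 mm apart (outside-to-outside) with their front faces coplanar on the −y side. 4 rungs, each 60 mm deep and 35 mm tall, span between the inner faces of the rails, front faces flush with the rails. The lowest rung's underside is at z = 224 mm and rungs are spaced 311 mm apart (underside to underside).

The ladder is on top of the table.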